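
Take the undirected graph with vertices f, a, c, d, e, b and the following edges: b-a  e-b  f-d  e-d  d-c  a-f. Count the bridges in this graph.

1

The edges on the cycle e-b-a-f-d-e are not bridges since each lies on that cycle.
But removing d-c disconnects d from c — this is a bridge.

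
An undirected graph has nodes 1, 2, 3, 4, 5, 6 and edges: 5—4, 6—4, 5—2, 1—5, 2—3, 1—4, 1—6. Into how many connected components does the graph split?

Starting from 1 we can reach 1, 2, 3, 4, 5, 6. That is one component of size 6.
Total: 1 component.

1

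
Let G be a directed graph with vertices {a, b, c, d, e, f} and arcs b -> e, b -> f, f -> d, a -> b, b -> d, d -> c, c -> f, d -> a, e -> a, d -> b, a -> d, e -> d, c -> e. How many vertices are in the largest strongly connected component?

6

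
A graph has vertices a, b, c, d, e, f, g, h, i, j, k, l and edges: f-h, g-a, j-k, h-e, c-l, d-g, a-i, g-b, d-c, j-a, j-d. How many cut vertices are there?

Removing a increases the component count from 2 to 3, so a is a cut vertex.
Removing c increases the component count from 2 to 3, so c is a cut vertex.
Removing d increases the component count from 2 to 3, so d is a cut vertex.
Likewise g, h, j are cut vertices.
By contrast removing l leaves 2 components; it is not a cut vertex. No other vertex is a cut vertex either.

6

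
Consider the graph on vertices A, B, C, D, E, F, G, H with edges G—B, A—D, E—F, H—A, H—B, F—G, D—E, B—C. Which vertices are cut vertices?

B

Removing B increases the component count from 1 to 2, so B is a cut vertex.
By contrast removing G leaves 1 component; it is not a cut vertex. No other vertex is a cut vertex either.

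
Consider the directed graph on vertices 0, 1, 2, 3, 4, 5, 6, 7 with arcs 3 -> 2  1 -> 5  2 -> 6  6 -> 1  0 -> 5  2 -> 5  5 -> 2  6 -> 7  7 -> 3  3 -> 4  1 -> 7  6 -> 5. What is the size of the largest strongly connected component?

{1, 2, 3, 5, 6, 7} are all mutually reachable — one SCC of size 6.
{4} is an SCC by itself.
{0} is an SCC by itself.
The largest has 6 vertices.

6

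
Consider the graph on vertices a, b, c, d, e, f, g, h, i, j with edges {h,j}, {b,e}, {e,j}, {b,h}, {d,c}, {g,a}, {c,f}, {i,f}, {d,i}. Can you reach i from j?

No

The component containing j is {b, e, h, j}, and i is not in it.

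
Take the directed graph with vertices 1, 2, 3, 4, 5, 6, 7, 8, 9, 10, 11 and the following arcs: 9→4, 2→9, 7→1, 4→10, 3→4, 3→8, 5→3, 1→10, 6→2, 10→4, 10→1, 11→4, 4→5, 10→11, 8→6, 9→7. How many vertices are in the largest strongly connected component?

11

{1, 2, 3, 4, 5, 6, 7, 8, 9, 10, 11} are all mutually reachable — one SCC of size 11.
The largest has 11 vertices.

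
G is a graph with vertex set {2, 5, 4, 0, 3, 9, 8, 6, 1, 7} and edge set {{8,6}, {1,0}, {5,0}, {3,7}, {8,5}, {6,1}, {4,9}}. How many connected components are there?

4

2 is isolated — a component by itself.
Starting from 3 we can reach 3, 7. That is one component of size 2.
Starting from 4 we can reach 4, 9. That is one component of size 2.
Starting from 0 we can reach 0, 1, 5, 6, 8. That is one component of size 5.
Total: 4 components.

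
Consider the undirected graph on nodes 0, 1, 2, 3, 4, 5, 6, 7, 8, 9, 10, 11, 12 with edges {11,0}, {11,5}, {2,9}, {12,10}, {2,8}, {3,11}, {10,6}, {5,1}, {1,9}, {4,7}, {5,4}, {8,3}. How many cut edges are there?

5

The edges on the cycle 2-8-3-11-5-1-9-2 are not bridges since each lies on that cycle.
But removing 0–11 disconnects 0 from 11; removing 10–6 disconnects 10 from 6; removing 7–4 disconnects 7 from 4; removing 12–10 disconnects 12 from 10 — these are bridges.
In total 5 edges are bridges.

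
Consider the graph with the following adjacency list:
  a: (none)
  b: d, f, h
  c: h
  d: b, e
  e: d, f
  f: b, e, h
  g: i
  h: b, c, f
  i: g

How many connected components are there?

a is isolated — a component by itself.
Starting from g we can reach g, i. That is one component of size 2.
Starting from b we can reach b, c, d, e, f, h. That is one component of size 6.
Total: 3 components.

3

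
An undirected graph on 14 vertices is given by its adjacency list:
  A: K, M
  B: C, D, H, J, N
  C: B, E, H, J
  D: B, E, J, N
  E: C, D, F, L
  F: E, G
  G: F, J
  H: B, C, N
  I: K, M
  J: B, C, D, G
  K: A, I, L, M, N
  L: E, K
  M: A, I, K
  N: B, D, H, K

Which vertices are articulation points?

Removing K increases the component count from 1 to 2, so K is a cut vertex.
By contrast removing F leaves 1 component; it is not a cut vertex. No other vertex is a cut vertex either.

K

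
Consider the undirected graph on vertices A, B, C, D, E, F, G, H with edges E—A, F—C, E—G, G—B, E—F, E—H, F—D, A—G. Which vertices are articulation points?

E, F, G

Removing E increases the component count from 1 to 3, so E is a cut vertex.
Removing F increases the component count from 1 to 3, so F is a cut vertex.
Removing G increases the component count from 1 to 2, so G is a cut vertex.
By contrast removing A leaves 1 component; it is not a cut vertex. No other vertex is a cut vertex either.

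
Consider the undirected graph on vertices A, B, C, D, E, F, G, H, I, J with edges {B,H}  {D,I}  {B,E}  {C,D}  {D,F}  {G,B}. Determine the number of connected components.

A is isolated — a component by itself.
J is isolated — a component by itself.
Starting from C we can reach C, D, F, I. That is one component of size 4.
Starting from B we can reach B, E, G, H. That is one component of size 4.
Total: 4 components.

4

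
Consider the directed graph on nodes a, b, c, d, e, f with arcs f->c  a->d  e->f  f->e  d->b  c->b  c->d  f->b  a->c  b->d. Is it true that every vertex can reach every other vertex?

No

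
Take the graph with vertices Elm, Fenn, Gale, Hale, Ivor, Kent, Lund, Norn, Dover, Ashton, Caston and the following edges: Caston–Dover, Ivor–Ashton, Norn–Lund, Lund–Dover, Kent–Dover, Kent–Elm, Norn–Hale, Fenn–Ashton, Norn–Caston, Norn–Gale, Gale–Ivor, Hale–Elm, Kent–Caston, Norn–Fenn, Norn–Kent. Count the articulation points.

1

Removing Norn increases the component count from 1 to 2, so Norn is a cut vertex.
By contrast removing Kent leaves 1 component; it is not a cut vertex. No other vertex is a cut vertex either.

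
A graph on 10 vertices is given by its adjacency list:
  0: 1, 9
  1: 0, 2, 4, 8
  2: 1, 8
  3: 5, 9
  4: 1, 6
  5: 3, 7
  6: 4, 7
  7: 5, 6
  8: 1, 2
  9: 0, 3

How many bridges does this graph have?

The edges on the cycle 1-8-2-1 are not bridges since each lies on that cycle.
Every edge lies on some cycle, so there are no bridges.

0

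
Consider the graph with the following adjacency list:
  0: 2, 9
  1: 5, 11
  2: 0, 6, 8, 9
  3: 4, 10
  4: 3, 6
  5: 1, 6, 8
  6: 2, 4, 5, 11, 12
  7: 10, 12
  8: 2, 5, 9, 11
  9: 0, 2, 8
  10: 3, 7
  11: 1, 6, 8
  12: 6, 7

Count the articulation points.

Removing 6 increases the component count from 1 to 2, so 6 is a cut vertex.
By contrast removing 10 leaves 1 component; it is not a cut vertex. No other vertex is a cut vertex either.

1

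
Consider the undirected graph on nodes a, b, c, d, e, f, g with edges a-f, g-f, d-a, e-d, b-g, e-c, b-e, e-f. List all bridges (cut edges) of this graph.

c-e

The edges on the cycle b-g-f-a-d-e-b are not bridges since each lies on that cycle.
But removing c-e disconnects c from e — this is a bridge.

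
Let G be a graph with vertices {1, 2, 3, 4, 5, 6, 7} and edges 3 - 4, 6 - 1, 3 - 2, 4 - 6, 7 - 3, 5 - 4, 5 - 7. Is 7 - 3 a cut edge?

After removing 7 - 3, the path 7-5-4-3 still connects them, so the edge is not a bridge.

No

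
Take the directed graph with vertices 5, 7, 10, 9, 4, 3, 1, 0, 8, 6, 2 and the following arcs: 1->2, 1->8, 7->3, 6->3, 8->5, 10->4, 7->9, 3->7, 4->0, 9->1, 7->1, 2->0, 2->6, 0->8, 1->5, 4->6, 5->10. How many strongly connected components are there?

1

{0, 1, 2, 3, 4, 5, 6, 7, 8, 9, 10} are all mutually reachable — one SCC of size 11.
That gives 1 strongly connected component.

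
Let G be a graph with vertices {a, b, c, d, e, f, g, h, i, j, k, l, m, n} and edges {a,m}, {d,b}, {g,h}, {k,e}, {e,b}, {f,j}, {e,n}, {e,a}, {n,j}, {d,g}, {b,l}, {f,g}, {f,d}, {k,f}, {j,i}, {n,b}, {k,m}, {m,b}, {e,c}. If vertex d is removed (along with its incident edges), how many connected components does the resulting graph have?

With d gone, the remaining components are: {a, b, c, e, f, g, h, i, j, k, l, m, n}.
That is 1 component.

1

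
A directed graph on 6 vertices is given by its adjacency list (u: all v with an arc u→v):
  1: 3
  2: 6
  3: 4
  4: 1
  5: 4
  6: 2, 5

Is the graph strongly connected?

No

There is no directed path from 3 to 2, so the graph is not strongly connected.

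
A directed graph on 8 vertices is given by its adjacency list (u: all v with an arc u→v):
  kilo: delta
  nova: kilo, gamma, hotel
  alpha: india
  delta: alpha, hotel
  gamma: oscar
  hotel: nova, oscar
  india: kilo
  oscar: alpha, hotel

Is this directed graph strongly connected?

From kilo we can reach every vertex (kilo, nova, alpha, delta, gamma, hotel, india, oscar), and every vertex can reach kilo (kilo, nova, alpha, delta, gamma, hotel, india, oscar). So the whole graph is one strongly connected component.

Yes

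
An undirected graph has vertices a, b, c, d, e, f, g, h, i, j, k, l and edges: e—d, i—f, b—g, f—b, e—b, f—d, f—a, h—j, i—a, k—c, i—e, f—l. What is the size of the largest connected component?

8

Starting from c we can reach c, k. That is one component of size 2.
Starting from h we can reach h, j. That is one component of size 2.
Starting from a we can reach a, b, d, e, f, g, i, l. That is one component of size 8.
The largest has 8 vertices.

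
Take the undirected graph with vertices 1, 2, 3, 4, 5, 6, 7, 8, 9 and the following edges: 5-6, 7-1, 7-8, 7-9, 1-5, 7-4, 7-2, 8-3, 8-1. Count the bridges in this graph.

The edges on the cycle 7-8-1-7 are not bridges since each lies on that cycle.
But removing 7-4 disconnects 7 from 4; removing 8-3 disconnects 8 from 3; removing 7-2 disconnects 7 from 2; removing 7-9 disconnects 7 from 9 — these are bridges.
In total 6 edges are bridges.

6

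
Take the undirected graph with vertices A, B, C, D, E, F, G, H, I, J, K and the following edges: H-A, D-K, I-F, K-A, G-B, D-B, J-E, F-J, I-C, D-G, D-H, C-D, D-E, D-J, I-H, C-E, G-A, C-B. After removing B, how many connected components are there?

1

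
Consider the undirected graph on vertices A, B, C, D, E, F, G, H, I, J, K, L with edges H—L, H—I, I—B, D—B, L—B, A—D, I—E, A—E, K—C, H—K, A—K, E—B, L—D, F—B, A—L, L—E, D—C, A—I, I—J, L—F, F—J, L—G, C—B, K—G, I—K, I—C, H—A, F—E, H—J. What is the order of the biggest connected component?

Starting from A we can reach A, B, C, D, E, F, G, H, I, J, K, L. That is one component of size 12.
The largest has 12 vertices.

12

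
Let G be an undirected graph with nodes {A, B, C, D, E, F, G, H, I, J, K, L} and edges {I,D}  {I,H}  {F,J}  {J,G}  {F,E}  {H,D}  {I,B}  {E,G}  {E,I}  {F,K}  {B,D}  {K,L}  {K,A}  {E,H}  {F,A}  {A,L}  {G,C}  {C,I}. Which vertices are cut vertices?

F

Removing F increases the component count from 1 to 2, so F is a cut vertex.
By contrast removing L leaves 1 component; it is not a cut vertex. No other vertex is a cut vertex either.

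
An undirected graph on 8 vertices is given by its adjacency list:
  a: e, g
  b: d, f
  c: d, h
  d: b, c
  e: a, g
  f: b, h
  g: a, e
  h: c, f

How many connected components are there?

2

Starting from a we can reach a, e, g. That is one component of size 3.
Starting from b we can reach b, c, d, f, h. That is one component of size 5.
Total: 2 components.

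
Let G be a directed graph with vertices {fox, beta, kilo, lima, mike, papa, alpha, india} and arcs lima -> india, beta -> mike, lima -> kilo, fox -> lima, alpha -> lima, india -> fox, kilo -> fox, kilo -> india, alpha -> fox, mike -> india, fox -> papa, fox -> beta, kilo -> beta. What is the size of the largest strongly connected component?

6

{fox, beta, kilo, lima, mike, india} are all mutually reachable — one SCC of size 6.
{papa} is an SCC by itself.
{alpha} is an SCC by itself.
The largest has 6 vertices.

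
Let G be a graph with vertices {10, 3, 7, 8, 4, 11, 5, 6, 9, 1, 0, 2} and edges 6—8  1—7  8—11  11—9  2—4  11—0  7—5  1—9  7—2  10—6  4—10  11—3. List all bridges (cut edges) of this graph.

The edges on the cycle 1-7-2-4-10-6-8-11-9-1 are not bridges since each lies on that cycle.
But removing 7—5 disconnects 7 from 5; removing 0—11 disconnects 0 from 11; removing 3—11 disconnects 3 from 11 — these are bridges.

0-11, 11-3, 5-7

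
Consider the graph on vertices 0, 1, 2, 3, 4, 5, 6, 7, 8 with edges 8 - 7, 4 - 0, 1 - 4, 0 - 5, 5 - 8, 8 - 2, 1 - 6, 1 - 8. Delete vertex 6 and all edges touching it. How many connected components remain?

With 6 gone, the remaining components are: {3}; {0, 1, 2, 4, 5, 7, 8}.
That is 2 components.

2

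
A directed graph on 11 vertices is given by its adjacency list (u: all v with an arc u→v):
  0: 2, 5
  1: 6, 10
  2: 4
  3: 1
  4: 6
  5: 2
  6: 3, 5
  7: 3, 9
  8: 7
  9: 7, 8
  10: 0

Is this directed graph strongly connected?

No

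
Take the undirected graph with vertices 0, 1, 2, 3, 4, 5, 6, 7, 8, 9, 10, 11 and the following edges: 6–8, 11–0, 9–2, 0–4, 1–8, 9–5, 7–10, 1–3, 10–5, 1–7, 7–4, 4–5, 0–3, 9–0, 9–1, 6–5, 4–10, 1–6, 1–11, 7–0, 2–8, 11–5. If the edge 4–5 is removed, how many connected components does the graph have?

4 and 5 are still connected via 4-10-5, so the component count stays at 1.

1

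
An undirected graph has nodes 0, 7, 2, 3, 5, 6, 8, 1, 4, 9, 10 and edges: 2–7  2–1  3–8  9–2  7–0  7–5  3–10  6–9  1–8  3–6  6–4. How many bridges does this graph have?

5

The edges on the cycle 3-6-9-2-1-8-3 are not bridges since each lies on that cycle.
But removing 7–5 disconnects 7 from 5; removing 6–4 disconnects 6 from 4; removing 7–2 disconnects 7 from 2; removing 7–0 disconnects 7 from 0 — these are bridges.
In total 5 edges are bridges.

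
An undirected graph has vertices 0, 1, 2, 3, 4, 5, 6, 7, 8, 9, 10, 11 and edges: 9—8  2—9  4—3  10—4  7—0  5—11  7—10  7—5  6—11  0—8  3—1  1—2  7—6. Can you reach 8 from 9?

From 9 we can reach 0, 1, 2, 3, 4, 5, 6, 7, 8, 9, 10, 11, which includes 8.

Yes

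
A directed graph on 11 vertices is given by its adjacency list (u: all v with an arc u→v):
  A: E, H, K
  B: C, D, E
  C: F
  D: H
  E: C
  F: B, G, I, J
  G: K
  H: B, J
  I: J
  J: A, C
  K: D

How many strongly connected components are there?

{A, B, C, D, E, F, G, H, I, J, K} are all mutually reachable — one SCC of size 11.
That gives 1 strongly connected component.

1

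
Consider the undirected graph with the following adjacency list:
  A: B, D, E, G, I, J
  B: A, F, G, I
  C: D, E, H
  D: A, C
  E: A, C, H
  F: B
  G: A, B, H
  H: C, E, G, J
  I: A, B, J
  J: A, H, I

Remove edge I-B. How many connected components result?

I and B are still connected via I-A-B, so the component count stays at 1.

1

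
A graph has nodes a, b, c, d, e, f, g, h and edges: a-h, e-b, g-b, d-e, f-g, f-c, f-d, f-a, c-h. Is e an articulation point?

Deleting e leaves 1 component (was 1) (its neighbors b, d remain connected to each other), so e is not a cut vertex.

No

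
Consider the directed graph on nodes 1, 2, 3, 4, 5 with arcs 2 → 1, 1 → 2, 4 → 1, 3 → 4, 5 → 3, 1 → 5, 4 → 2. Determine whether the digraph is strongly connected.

Yes

From 2 we can reach every vertex (1, 2, 3, 4, 5), and every vertex can reach 2 (1, 2, 3, 4, 5). So the whole graph is one strongly connected component.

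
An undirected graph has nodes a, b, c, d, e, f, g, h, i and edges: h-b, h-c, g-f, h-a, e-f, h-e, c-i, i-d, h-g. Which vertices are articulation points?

c, h, i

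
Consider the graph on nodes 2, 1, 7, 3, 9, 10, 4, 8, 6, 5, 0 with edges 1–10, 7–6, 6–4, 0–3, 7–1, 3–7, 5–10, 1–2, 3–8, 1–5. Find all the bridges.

The edges on the cycle 1-5-10-1 are not bridges since each lies on that cycle.
But removing 1–2 disconnects 1 from 2; removing 7–6 disconnects 7 from 6; removing 6–4 disconnects 6 from 4; removing 3–7 disconnects 3 from 7 — these are bridges.
In total 7 edges are bridges.

0-3, 1-2, 1-7, 3-7, 3-8, 4-6, 6-7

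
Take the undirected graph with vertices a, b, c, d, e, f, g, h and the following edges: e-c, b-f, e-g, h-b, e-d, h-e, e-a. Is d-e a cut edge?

Yes

Removing d-e leaves no path between d and e: the component count goes from 1 to 2. So it is a bridge.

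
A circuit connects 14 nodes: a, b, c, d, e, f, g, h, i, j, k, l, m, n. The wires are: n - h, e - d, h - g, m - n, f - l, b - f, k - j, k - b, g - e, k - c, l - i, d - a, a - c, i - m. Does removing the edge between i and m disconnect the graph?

No

After removing i - m, the path i-l-f-b-k-c-a-d-e-g-h-n-m still connects them, so the edge is not a bridge.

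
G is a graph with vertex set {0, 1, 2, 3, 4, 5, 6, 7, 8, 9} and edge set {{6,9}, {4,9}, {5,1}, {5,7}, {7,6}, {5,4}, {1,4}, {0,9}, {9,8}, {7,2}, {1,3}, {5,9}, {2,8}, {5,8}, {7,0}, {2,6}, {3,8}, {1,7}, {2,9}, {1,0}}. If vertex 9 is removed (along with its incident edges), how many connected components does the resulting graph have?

With 9 gone, the remaining components are: {0, 1, 2, 3, 4, 5, 6, 7, 8}.
That is 1 component.

1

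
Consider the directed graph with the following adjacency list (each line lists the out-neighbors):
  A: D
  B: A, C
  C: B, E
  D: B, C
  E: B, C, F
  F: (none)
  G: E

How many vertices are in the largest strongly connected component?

{A, B, C, D, E} are all mutually reachable — one SCC of size 5.
{G} is an SCC by itself.
{F} is an SCC by itself.
The largest has 5 vertices.

5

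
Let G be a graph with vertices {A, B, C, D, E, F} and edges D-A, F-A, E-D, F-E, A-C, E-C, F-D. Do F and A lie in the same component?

From F we can reach A, C, D, E, F, which includes A.

Yes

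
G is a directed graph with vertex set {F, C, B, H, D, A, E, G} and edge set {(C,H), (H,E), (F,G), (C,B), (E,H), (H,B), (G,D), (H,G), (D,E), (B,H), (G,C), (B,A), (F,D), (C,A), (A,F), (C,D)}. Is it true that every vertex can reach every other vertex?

From F we can reach every vertex (A, B, C, D, E, F, G, H), and every vertex can reach F (A, B, C, D, E, F, G, H). So the whole graph is one strongly connected component.

Yes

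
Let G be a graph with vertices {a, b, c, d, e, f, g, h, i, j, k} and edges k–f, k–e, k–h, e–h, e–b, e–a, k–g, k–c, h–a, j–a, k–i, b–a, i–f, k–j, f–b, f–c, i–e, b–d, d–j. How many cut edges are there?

1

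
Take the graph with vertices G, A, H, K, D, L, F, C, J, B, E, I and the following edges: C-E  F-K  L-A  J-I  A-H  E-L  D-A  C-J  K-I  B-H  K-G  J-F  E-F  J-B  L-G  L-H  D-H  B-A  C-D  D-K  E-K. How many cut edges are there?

The edges on the cycle E-L-G-K-E are not bridges since each lies on that cycle.
Every edge lies on some cycle, so there are no bridges.

0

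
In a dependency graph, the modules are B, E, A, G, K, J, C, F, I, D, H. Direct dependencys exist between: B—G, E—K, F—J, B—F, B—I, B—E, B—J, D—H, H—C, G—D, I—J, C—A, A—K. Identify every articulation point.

Removing B increases the component count from 1 to 2, so B is a cut vertex.
By contrast removing K leaves 1 component; it is not a cut vertex. No other vertex is a cut vertex either.

B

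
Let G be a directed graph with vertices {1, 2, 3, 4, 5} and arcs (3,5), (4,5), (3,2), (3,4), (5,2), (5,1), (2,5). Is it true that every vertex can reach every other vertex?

No

There is no directed path from 2 to 3, so the graph is not strongly connected.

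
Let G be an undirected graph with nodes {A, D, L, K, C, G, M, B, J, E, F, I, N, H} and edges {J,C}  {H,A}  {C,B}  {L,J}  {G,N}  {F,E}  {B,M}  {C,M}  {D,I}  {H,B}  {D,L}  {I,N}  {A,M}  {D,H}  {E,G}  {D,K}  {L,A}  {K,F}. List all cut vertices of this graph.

D

Removing D increases the component count from 1 to 2, so D is a cut vertex.
By contrast removing B leaves 1 component; it is not a cut vertex. No other vertex is a cut vertex either.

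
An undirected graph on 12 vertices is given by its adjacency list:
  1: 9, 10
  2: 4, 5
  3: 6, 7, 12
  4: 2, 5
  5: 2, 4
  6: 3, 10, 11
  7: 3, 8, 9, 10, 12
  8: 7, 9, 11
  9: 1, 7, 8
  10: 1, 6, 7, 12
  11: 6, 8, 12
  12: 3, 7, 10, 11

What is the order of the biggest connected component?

9

Starting from 2 we can reach 2, 4, 5. That is one component of size 3.
Starting from 1 we can reach 1, 3, 6, 7, 8, 9, 10, 11, 12. That is one component of size 9.
The largest has 9 vertices.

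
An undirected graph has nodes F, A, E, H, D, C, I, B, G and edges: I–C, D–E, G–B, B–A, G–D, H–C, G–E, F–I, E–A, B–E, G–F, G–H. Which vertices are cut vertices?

G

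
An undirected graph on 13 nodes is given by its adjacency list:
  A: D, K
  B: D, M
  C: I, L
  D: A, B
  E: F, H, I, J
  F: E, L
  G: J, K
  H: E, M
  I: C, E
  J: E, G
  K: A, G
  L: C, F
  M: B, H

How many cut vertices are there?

Removing E increases the component count from 1 to 2, so E is a cut vertex.
By contrast removing L leaves 1 component; it is not a cut vertex. No other vertex is a cut vertex either.

1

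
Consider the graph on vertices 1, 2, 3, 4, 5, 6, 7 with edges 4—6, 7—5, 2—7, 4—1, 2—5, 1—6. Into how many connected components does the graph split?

3

3 is isolated — a component by itself.
Starting from 1 we can reach 1, 4, 6. That is one component of size 3.
Starting from 2 we can reach 2, 5, 7. That is one component of size 3.
Total: 3 components.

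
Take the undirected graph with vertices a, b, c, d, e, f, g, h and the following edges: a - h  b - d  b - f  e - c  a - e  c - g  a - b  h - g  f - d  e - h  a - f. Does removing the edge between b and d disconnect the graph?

After removing b - d, the path b-f-d still connects them, so the edge is not a bridge.

No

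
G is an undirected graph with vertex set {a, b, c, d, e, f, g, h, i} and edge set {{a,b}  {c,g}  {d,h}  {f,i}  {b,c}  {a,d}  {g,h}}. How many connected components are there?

e is isolated — a component by itself.
Starting from f we can reach f, i. That is one component of size 2.
Starting from a we can reach a, b, c, d, g, h. That is one component of size 6.
Total: 3 components.

3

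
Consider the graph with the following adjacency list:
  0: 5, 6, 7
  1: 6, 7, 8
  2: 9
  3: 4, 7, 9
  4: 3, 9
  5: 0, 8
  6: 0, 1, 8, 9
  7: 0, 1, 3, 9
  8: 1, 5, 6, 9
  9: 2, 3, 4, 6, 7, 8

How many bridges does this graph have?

The edges on the cycle 8-6-9-8 are not bridges since each lies on that cycle.
But removing 9-2 disconnects 9 from 2 — this is a bridge.

1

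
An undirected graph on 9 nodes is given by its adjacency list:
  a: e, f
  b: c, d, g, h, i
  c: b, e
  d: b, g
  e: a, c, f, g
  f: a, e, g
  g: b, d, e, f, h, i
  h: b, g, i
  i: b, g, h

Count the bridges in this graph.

0

The edges on the cycle g-f-e-g are not bridges since each lies on that cycle.
Every edge lies on some cycle, so there are no bridges.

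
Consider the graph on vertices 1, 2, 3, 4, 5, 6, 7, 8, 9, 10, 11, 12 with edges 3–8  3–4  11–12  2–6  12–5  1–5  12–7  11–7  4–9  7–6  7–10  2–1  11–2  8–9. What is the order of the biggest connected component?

Starting from 3 we can reach 3, 4, 8, 9. That is one component of size 4.
Starting from 1 we can reach 1, 2, 5, 6, 7, 10, 11, 12. That is one component of size 8.
The largest has 8 vertices.

8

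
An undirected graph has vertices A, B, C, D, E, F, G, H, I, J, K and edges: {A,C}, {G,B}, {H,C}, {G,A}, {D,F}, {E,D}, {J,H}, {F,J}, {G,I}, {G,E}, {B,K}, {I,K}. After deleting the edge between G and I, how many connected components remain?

1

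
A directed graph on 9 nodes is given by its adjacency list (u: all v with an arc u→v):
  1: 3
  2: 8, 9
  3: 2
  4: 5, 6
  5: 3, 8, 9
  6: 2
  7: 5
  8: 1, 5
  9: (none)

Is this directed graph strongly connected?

No

There is no directed path from 2 to 7, so the graph is not strongly connected.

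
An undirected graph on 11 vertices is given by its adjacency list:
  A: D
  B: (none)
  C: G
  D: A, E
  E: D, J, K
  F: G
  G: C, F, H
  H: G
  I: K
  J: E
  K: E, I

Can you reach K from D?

Yes

From D we can reach A, D, E, I, J, K, which includes K.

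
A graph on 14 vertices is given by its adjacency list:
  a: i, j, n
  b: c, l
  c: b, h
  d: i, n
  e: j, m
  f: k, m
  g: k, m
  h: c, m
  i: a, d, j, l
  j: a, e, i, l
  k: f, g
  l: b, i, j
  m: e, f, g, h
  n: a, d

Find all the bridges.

none

The edges on the cycle m-g-k-f-m are not bridges since each lies on that cycle.
Every edge lies on some cycle, so there are no bridges.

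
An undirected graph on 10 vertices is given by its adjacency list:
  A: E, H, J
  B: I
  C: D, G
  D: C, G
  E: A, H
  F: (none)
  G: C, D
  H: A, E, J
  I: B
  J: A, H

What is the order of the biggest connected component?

4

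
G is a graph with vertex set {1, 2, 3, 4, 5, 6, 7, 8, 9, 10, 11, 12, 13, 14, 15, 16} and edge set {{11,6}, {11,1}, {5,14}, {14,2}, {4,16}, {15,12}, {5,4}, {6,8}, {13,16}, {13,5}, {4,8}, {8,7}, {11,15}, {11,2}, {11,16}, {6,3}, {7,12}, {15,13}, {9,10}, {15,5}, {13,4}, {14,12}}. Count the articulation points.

2

Removing 6 increases the component count from 2 to 3, so 6 is a cut vertex.
Removing 11 increases the component count from 2 to 3, so 11 is a cut vertex.
By contrast removing 5 leaves 2 components; it is not a cut vertex. No other vertex is a cut vertex either.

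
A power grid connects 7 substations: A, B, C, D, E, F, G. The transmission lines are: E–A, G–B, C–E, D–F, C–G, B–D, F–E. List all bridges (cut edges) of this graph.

A-E

The edges on the cycle C-G-B-D-F-E-C are not bridges since each lies on that cycle.
But removing E–A disconnects E from A — this is a bridge.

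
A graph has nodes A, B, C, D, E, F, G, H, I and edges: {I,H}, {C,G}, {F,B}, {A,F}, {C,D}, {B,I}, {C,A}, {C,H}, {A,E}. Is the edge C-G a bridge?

Yes

Removing C-G leaves no path between C and G: the component count goes from 1 to 2. So it is a bridge.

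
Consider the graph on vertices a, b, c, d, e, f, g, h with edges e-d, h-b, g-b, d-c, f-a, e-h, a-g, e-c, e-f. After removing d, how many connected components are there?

With d gone, the remaining components are: {a, b, c, e, f, g, h}.
That is 1 component.

1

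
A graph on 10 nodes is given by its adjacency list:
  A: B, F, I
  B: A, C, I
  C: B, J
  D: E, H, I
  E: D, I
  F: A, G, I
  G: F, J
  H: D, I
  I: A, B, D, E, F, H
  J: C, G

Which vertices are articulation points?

Removing I increases the component count from 1 to 2, so I is a cut vertex.
By contrast removing A leaves 1 component; it is not a cut vertex. No other vertex is a cut vertex either.

I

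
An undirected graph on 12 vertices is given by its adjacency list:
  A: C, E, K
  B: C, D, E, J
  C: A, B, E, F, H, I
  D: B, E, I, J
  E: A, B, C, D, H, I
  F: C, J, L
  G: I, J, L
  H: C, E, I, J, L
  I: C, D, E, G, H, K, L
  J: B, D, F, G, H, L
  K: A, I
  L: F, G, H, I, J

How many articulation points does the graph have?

0

Removing G, for instance, still leaves 1 component. No single vertex removal increases the component count — the graph has no articulation points.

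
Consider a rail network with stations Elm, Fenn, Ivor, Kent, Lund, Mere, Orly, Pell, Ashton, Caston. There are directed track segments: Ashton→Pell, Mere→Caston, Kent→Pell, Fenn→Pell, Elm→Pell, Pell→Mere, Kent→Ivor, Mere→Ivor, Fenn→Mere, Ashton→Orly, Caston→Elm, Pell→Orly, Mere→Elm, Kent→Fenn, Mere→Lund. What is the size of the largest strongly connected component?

{Elm, Mere, Pell, Caston} are all mutually reachable — one SCC of size 4.
{Orly} is an SCC by itself.
{Fenn} is an SCC by itself.
{Kent} is an SCC by itself.
{Ivor} is an SCC by itself.
(and 2 more singleton SCCs)
The largest has 4 vertices.

4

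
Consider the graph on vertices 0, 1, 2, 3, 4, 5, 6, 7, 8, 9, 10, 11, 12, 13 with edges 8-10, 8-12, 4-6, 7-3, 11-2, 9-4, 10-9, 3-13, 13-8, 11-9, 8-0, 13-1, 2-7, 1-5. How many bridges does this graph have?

6

The edges on the cycle 11-2-7-3-13-8-10-9-11 are not bridges since each lies on that cycle.
But removing 12-8 disconnects 12 from 8; removing 1-5 disconnects 1 from 5; removing 4-9 disconnects 4 from 9; removing 4-6 disconnects 4 from 6 — these are bridges.
In total 6 edges are bridges.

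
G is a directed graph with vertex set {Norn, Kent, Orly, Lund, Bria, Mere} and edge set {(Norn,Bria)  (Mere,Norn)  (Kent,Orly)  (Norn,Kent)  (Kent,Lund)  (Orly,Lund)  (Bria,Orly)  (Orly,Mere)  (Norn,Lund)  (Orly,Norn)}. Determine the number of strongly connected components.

{Bria, Kent, Mere, Norn, Orly} are all mutually reachable — one SCC of size 5.
{Lund} is an SCC by itself.
That gives 2 strongly connected components.

2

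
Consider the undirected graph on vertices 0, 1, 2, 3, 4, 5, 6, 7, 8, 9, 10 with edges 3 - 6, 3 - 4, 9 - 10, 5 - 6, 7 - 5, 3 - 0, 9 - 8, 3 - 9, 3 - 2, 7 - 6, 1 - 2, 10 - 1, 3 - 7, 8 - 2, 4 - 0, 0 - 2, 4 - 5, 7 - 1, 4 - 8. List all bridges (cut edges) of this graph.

The edges on the cycle 3-9-10-1-7-3 are not bridges since each lies on that cycle.
Every edge lies on some cycle, so there are no bridges.

none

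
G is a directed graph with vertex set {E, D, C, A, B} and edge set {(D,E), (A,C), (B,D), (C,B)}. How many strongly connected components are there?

5

{E} is an SCC by itself.
{C} is an SCC by itself.
{B} is an SCC by itself.
{A} is an SCC by itself.
{D} is an SCC by itself.
That gives 5 strongly connected components.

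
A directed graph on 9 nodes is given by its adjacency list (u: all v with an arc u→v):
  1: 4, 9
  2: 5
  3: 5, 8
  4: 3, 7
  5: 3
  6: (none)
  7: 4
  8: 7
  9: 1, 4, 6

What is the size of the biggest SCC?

{3, 4, 5, 7, 8} are all mutually reachable — one SCC of size 5.
{1, 9} are all mutually reachable — one SCC of size 2.
{6} is an SCC by itself.
{2} is an SCC by itself.
The largest has 5 vertices.

5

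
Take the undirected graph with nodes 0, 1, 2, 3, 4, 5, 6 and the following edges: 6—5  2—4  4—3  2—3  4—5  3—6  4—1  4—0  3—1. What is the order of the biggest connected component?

Starting from 0 we can reach 0, 1, 2, 3, 4, 5, 6. That is one component of size 7.
The largest has 7 vertices.

7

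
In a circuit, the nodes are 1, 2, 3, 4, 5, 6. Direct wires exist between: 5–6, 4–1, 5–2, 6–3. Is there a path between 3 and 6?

From 3 we can reach 2, 3, 5, 6, which includes 6.

Yes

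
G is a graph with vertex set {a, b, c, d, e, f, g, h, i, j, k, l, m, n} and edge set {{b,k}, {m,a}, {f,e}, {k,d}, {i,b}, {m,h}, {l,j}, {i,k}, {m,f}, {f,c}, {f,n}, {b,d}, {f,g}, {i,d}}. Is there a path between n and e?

From n we can reach a, c, e, f, g, h, m, n, which includes e.

Yes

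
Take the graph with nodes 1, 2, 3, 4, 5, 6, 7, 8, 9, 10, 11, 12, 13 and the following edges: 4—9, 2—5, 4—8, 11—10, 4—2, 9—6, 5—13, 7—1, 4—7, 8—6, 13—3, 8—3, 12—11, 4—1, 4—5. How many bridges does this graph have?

2

The edges on the cycle 4-7-1-4 are not bridges since each lies on that cycle.
But removing 12—11 disconnects 12 from 11; removing 11—10 disconnects 11 from 10 — these are bridges.
That makes 2 bridges.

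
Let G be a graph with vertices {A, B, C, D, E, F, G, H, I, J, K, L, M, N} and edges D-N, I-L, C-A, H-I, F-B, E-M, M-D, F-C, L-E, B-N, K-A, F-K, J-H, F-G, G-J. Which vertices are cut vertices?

F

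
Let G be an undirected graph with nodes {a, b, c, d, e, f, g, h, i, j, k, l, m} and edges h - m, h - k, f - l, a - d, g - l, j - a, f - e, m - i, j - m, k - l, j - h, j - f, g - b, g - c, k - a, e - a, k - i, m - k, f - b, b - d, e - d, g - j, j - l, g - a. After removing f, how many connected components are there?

1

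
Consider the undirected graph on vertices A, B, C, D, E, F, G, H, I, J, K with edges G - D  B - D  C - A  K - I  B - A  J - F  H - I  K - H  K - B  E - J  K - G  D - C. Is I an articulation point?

Deleting I leaves 2 components (was 2), so I is not a cut vertex.

No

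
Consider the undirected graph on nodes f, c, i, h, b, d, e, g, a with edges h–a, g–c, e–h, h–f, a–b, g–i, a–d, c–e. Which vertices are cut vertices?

a, c, e, g, h

Removing a increases the component count from 1 to 3, so a is a cut vertex.
Removing c increases the component count from 1 to 2, so c is a cut vertex.
Removing e increases the component count from 1 to 2, so e is a cut vertex.
Likewise g, h are cut vertices.
By contrast removing d leaves 1 component; it is not a cut vertex. No other vertex is a cut vertex either.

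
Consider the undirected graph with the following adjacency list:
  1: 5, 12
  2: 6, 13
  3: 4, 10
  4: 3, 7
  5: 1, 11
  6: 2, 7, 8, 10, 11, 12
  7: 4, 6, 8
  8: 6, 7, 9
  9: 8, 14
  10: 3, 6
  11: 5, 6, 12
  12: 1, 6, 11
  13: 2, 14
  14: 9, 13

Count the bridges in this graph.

The edges on the cycle 6-12-1-5-11-6 are not bridges since each lies on that cycle.
Every edge lies on some cycle, so there are no bridges.

0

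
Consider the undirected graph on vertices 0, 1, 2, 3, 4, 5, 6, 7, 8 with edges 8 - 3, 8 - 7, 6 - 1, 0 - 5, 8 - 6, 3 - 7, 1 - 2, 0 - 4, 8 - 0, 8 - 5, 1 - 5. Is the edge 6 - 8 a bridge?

No

After removing 6 - 8, the path 6-1-5-8 still connects them, so the edge is not a bridge.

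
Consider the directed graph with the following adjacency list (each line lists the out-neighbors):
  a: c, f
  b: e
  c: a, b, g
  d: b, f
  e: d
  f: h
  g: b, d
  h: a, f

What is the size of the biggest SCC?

{a, b, c, d, e, f, g, h} are all mutually reachable — one SCC of size 8.
The largest has 8 vertices.

8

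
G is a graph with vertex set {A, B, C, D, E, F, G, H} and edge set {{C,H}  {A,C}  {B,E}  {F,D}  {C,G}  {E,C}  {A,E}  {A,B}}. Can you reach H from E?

From E we can reach A, B, C, E, G, H, which includes H.

Yes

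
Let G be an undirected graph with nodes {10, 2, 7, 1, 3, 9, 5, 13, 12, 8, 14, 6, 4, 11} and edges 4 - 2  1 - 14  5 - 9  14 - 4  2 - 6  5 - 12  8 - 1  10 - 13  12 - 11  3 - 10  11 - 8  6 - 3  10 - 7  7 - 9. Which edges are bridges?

10-13

The edges on the cycle 5-12-11-8-1-14-4-2-6-3-10-7-9-5 are not bridges since each lies on that cycle.
But removing 10 - 13 disconnects 10 from 13 — this is a bridge.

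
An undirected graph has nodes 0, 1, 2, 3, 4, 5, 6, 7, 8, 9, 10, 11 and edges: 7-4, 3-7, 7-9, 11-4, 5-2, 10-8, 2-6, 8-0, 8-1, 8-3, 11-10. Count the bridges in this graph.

The edges on the cycle 11-10-8-3-7-4-11 are not bridges since each lies on that cycle.
But removing 5-2 disconnects 5 from 2; removing 8-0 disconnects 8 from 0; removing 2-6 disconnects 2 from 6; removing 8-1 disconnects 8 from 1 — these are bridges.
In total 5 edges are bridges.

5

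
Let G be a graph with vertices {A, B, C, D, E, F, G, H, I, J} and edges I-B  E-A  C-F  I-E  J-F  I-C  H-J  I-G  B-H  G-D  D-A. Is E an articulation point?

Deleting E leaves 1 component (was 1) (its neighbors A, I remain connected to each other), so E is not a cut vertex.

No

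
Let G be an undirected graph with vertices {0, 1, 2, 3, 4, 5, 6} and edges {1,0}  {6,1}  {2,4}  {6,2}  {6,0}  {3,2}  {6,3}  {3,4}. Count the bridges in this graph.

The edges on the cycle 6-1-0-6 are not bridges since each lies on that cycle.
Every edge lies on some cycle, so there are no bridges.

0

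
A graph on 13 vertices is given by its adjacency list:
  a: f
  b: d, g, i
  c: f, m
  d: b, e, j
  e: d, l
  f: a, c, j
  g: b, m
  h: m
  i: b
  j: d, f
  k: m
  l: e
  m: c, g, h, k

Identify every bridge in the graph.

The edges on the cycle b-g-m-c-f-j-d-b are not bridges since each lies on that cycle.
But removing h-m disconnects h from m; removing e-d disconnects e from d; removing m-k disconnects m from k; removing a-f disconnects a from f — these are bridges.
In total 6 edges are bridges.

a-f, b-i, d-e, e-l, h-m, k-m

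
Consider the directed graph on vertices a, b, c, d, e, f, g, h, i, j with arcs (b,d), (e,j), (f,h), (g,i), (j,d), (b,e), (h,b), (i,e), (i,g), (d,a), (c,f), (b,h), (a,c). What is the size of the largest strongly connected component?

8

{a, b, c, d, e, f, h, j} are all mutually reachable — one SCC of size 8.
{g, i} are all mutually reachable — one SCC of size 2.
The largest has 8 vertices.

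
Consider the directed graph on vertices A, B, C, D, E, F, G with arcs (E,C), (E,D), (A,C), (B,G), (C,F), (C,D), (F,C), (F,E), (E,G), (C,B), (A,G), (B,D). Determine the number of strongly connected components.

5

{C, E, F} are all mutually reachable — one SCC of size 3.
{D} is an SCC by itself.
{B} is an SCC by itself.
{A} is an SCC by itself.
{G} is an SCC by itself.
That gives 5 strongly connected components.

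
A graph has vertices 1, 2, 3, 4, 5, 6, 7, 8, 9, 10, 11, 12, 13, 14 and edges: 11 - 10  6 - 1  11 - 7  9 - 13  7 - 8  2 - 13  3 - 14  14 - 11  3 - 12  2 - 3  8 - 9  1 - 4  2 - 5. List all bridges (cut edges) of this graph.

1-4, 1-6, 10-11, 12-3, 2-5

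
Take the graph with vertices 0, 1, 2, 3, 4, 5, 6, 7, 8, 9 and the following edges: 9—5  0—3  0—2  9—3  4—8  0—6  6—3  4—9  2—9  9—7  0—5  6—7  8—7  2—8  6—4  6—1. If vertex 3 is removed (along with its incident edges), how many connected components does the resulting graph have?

1

With 3 gone, the remaining components are: {0, 1, 2, 4, 5, 6, 7, 8, 9}.
That is 1 component.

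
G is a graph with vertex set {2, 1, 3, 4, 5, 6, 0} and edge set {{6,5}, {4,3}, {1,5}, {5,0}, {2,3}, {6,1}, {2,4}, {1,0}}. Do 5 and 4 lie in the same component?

No

The component containing 5 is {0, 1, 5, 6}, and 4 is not in it.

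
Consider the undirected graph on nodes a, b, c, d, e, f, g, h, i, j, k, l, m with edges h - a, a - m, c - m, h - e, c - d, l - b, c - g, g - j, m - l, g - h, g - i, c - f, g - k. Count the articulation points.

Removing c increases the component count from 1 to 3, so c is a cut vertex.
Removing g increases the component count from 1 to 4, so g is a cut vertex.
Removing h increases the component count from 1 to 2, so h is a cut vertex.
Likewise l, m are cut vertices.
By contrast removing j leaves 1 component; it is not a cut vertex. No other vertex is a cut vertex either.

5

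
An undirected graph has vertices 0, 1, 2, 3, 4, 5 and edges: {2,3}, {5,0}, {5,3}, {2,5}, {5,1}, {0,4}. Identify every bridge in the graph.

0-4, 0-5, 1-5

The edges on the cycle 2-5-3-2 are not bridges since each lies on that cycle.
But removing 1—5 disconnects 1 from 5; removing 0—4 disconnects 0 from 4; removing 0—5 disconnects 0 from 5 — these are bridges.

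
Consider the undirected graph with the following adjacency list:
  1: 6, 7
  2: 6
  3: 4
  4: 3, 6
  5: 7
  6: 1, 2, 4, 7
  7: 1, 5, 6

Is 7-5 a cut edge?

Yes

Removing 7-5 leaves no path between 7 and 5: the component count goes from 1 to 2. So it is a bridge.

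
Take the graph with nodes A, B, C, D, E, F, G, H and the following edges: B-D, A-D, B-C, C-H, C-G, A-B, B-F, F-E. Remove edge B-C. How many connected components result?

2

Before removal there is 1 component.
B-C is a bridge — removing it separates B's side from C's side.
After removal: 2 components.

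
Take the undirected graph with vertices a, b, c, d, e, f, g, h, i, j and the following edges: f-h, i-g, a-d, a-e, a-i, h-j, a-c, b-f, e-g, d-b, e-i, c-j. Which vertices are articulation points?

a

Removing a increases the component count from 1 to 2, so a is a cut vertex.
By contrast removing b leaves 1 component; it is not a cut vertex. No other vertex is a cut vertex either.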